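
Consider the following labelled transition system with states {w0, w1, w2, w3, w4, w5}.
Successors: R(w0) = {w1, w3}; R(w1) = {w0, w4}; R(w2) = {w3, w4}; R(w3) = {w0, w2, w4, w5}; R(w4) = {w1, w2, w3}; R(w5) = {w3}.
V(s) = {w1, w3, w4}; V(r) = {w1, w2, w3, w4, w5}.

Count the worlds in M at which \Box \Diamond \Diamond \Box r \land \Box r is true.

4

Recall that \Box ψ holds at a world iff ψ holds at every accessible world, and \Diamond ψ holds iff ψ holds at some accessible world.
Let φ = \Box \Diamond \Diamond \Box r \land \Box r. Evaluate φ at each world:
  w0 (successors {w1, w3}): φ is true.
  w1 (successors {w0, w4}): φ is false.
  w2 (successors {w3, w4}): φ is true.
  w3 (successors {w0, w2, w4, w5}): φ is false.
  w4 (successors {w1, w2, w3}): φ is true.
  w5 (successors {w3}): φ is true.
For instance, at w2:
  At w2: \Box \Diamond \Diamond \Box r is true, \Box r is true, so \Box \Diamond \Diamond \Box r \land \Box r is true.
    At w2: \Box \Diamond \Diamond \Box r requires \Diamond \Diamond \Box r at every successor {w3, w4}.
      At w3: \Diamond \Diamond \Box r is true.
      At w4: \Diamond \Diamond \Box r is true.
    So \Box \Diamond \Diamond \Box r is true at w2.
    At w2: \Box r requires r at every successor {w3, w4}.
      At w3: r is true.
      At w4: r is true.
    So \Box r is true at w2.
Satisfying worlds: {w0, w2, w4, w5}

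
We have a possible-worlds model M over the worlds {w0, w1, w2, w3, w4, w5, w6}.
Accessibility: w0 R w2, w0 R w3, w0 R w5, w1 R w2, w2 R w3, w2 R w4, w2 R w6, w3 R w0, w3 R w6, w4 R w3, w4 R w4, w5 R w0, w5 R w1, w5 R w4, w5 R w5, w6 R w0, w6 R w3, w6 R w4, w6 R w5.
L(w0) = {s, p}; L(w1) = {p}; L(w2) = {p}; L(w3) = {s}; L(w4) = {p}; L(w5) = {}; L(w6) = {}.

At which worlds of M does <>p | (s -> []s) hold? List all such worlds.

Let φ = <>p | (s -> []s). Evaluate φ at each world:
  w0 (successors {w2, w3, w5}): φ is true.
  w1 (successors {w2}): φ is true.
  w2 (successors {w3, w4, w6}): φ is true.
  w3 (successors {w0, w6}): φ is true.
  w4 (successors {w3, w4}): φ is true.
  w5 (successors {w0, w1, w4, w5}): φ is true.
  w6 (successors {w0, w3, w4, w5}): φ is true.
For instance, at w5:
  At w5: <>p is true, s -> []s is true, so <>p | (s -> []s) is true.
    At w5: <>p requires p at some successor in {w0, w1, w4, w5}.
      p holds at w0, so <>p is true at w5.
    At w5: s is false, []s is false, so s -> []s is true.
      At w5: []s requires s at every successor {w0, w1, w4, w5}.
        s fails at w1, so []s is false at w5.
Satisfying worlds: {w0, w1, w2, w3, w4, w5, w6}

w0, w1, w2, w3, w4, w5, w6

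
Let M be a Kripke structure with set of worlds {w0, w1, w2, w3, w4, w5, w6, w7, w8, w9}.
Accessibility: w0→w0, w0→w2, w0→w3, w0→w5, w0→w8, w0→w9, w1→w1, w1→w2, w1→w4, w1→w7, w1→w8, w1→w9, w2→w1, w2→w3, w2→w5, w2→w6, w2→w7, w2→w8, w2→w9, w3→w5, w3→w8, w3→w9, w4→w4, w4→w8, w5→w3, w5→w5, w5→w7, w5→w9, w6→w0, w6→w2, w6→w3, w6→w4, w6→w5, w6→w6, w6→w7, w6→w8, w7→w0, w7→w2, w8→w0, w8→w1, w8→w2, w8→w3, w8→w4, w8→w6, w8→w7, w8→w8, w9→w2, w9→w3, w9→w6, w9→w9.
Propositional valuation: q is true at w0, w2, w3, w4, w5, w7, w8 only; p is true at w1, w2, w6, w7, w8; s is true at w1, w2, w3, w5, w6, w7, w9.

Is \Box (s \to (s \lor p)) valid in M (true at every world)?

Yes

Let φ = \Box (s \to (s \lor p)). Evaluate φ at each world:
  w0 (successors {w0, w2, w3, w5, w8, w9}): φ is true.
  w1 (successors {w1, w2, w4, w7, w8, w9}): φ is true.
  w2 (successors {w1, w3, w5, w6, w7, w8, w9}): φ is true.
  w3 (successors {w5, w8, w9}): φ is true.
  w4 (successors {w4, w8}): φ is true.
  w5 (successors {w3, w5, w7, w9}): φ is true.
  w6 (successors {w0, w2, w3, w4, w5, w6, w7, w8}): φ is true.
  w7 (successors {w0, w2}): φ is true.
  w8 (successors {w0, w1, w2, w3, w4, w6, w7, w8}): φ is true.
  w9 (successors {w2, w3, w6, w9}): φ is true.
For instance, at w9:
  At w9: \Box (s \to (s \lor p)) requires s \to (s \lor p) at every successor {w2, w3, w6, w9}.
    At w2: s \to (s \lor p) is true.
    At w3: s \to (s \lor p) is true.
    At w6: s \to (s \lor p) is true.
    At w9: s \to (s \lor p) is true.
  So \Box (s \to (s \lor p)) is true at w9.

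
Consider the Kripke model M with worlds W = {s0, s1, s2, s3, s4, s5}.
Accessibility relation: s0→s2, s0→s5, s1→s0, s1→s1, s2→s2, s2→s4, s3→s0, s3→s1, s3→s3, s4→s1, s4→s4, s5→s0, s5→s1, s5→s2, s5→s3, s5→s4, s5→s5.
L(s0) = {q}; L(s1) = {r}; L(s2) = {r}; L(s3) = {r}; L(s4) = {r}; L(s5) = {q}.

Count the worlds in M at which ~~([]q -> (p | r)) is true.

6

Let φ = ~~([]q -> (p | r)). Evaluate φ at each world:
  s0 (successors {s2, s5}): φ is true.
  s1 (successors {s0, s1}): φ is true.
  s2 (successors {s2, s4}): φ is true.
  s3 (successors {s0, s1, s3}): φ is true.
  s4 (successors {s1, s4}): φ is true.
  s5 (successors {s0, s1, s2, s3, s4, s5}): φ is true.
For instance, at s0:
  At s0: ~([]q -> (p | r)) is false, so ~~([]q -> (p | r)) is true.
    At s0: []q -> (p | r) is true, so ~([]q -> (p | r)) is false.
      At s0: []q is false, p | r is false, so []q -> (p | r) is true.
Satisfying worlds: {s0, s1, s2, s3, s4, s5}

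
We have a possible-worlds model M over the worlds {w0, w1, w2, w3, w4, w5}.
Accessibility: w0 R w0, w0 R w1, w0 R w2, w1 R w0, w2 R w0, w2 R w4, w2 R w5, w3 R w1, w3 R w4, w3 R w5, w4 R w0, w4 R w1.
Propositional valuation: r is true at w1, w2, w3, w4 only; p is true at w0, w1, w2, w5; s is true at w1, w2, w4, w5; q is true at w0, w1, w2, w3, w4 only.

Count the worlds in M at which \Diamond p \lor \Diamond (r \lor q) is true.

Let φ = \Diamond p \lor \Diamond (r \lor q). Evaluate φ at each world:
  w0 (successors {w0, w1, w2}): φ is true.
  w1 (successors {w0}): φ is true.
  w2 (successors {w0, w4, w5}): φ is true.
  w3 (successors {w1, w4, w5}): φ is true.
  w4 (successors {w0, w1}): φ is true.
  w5 (successors ∅): φ is false.
For instance, at w1:
  At w1: \Diamond p is true, \Diamond (r \lor q) is true, so \Diamond p \lor \Diamond (r \lor q) is true.
    At w1: \Diamond p requires p at some successor in {w0}.
      p holds at w0, so \Diamond p is true at w1.
    At w1: \Diamond (r \lor q) requires r \lor q at some successor in {w0}.
      r \lor q holds at w0, so \Diamond (r \lor q) is true at w1.
Satisfying worlds: {w0, w1, w2, w3, w4}

5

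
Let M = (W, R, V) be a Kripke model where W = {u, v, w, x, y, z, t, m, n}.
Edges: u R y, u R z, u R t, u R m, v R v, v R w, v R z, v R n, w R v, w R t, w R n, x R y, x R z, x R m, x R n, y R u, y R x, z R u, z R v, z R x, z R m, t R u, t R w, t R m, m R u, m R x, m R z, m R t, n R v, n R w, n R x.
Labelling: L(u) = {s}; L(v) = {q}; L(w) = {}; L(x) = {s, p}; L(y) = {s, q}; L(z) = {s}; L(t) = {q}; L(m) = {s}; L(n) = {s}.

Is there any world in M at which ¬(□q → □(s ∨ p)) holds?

Let φ = ¬(□q → □(s ∨ p)). Evaluate φ at each world:
  u (successors {y, z, t, m}): φ is false.
  v (successors {v, w, z, n}): φ is false.
  w (successors {v, t, n}): φ is false.
  x (successors {y, z, m, n}): φ is false.
  y (successors {u, x}): φ is false.
  z (successors {u, v, x, m}): φ is false.
  t (successors {u, w, m}): φ is false.
  m (successors {u, x, z, t}): φ is false.
  n (successors {v, w, x}): φ is false.
For instance, at m:
  At m: □q → □(s ∨ p) is true, so ¬(□q → □(s ∨ p)) is false.
    At m: □q is false, □(s ∨ p) is false, so □q → □(s ∨ p) is true.
      At m: □q requires q at every successor {u, x, z, t}.
        q fails at u, so □q is false at m.
      At m: □(s ∨ p) requires s ∨ p at every successor {u, x, z, t}.
        s ∨ p fails at t, so □(s ∨ p) is false at m.

No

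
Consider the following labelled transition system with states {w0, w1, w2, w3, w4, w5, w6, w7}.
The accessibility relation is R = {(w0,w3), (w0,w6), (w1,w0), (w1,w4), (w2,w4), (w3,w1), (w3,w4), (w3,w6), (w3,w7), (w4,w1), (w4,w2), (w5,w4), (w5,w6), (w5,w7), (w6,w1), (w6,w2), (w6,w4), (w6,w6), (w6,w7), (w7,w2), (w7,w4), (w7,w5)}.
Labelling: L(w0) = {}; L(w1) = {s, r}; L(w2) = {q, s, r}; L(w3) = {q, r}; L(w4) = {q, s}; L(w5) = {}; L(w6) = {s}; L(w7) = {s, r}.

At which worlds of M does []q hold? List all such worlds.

Let φ = []q. Evaluate φ at each world:
  w0 (successors {w3, w6}): φ is false.
  w1 (successors {w0, w4}): φ is false.
  w2 (successors {w4}): φ is true.
  w3 (successors {w1, w4, w6, w7}): φ is false.
  w4 (successors {w1, w2}): φ is false.
  w5 (successors {w4, w6, w7}): φ is false.
  w6 (successors {w1, w2, w4, w6, w7}): φ is false.
  w7 (successors {w2, w4, w5}): φ is false.
For instance, at w1:
  At w1: []q requires q at every successor {w0, w4}.
    q fails at w0, so []q is false at w1.
Satisfying worlds: {w2}

w2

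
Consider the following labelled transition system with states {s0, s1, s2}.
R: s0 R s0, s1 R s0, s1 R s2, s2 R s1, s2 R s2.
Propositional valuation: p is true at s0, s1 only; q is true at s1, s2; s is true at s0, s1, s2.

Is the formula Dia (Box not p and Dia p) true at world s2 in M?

No

Recall that Box ψ holds at a world iff ψ holds at every accessible world, and Dia ψ holds iff ψ holds at some accessible world.
At s2: Dia (Box not p and Dia p) requires Box not p and Dia p at some successor in {s1, s2}.
  At s1: Box not p and Dia p is false.
  At s2: Box not p and Dia p is false.
So Dia (Box not p and Dia p) is false at s2.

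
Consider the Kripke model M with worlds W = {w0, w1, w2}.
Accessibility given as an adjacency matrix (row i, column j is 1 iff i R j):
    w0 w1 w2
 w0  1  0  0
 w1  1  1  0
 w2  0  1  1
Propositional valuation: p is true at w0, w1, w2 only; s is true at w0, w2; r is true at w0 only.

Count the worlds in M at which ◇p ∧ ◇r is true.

Let φ = ◇p ∧ ◇r. Evaluate φ at each world:
  w0 (successors {w0}): φ is true.
  w1 (successors {w0, w1}): φ is true.
  w2 (successors {w1, w2}): φ is false.
For instance, at w2:
  At w2: ◇p is true, ◇r is false, so ◇p ∧ ◇r is false.
    At w2: ◇p requires p at some successor in {w1, w2}.
      p holds at w1, so ◇p is true at w2.
    At w2: ◇r requires r at some successor in {w1, w2}.
      At w1: r is false.
      At w2: r is false.
    So ◇r is false at w2.
Satisfying worlds: {w0, w1}

2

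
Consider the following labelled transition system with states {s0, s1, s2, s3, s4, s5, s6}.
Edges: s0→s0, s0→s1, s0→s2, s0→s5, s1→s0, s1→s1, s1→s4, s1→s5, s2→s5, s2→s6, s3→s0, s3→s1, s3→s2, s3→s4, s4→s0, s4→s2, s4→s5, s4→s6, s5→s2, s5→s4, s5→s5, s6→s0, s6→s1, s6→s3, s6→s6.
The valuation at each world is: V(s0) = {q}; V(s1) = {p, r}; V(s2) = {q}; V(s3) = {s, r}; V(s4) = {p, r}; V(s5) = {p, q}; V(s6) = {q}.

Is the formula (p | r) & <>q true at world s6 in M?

At s6: p | r is false, <>q is true, so (p | r) & <>q is false.
  At s6: <>q requires q at some successor in {s0, s1, s3, s6}.
    q holds at s0, so <>q is true at s6.

No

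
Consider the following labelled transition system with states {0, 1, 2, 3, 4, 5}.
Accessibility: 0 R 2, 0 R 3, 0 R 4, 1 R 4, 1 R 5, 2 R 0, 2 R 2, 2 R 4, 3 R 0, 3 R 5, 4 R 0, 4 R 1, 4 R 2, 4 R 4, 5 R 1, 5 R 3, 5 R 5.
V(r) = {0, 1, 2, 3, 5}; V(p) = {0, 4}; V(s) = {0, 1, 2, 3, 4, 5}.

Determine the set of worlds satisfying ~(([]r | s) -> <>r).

none

Recall that []ψ holds at a world iff ψ holds at every accessible world, and <>ψ holds iff ψ holds at some accessible world.
Let φ = ~(([]r | s) -> <>r). Evaluate φ at each world:
  0 (successors {2, 3, 4}): φ is false.
  1 (successors {4, 5}): φ is false.
  2 (successors {0, 2, 4}): φ is false.
  3 (successors {0, 5}): φ is false.
  4 (successors {0, 1, 2, 4}): φ is false.
  5 (successors {1, 3, 5}): φ is false.
For instance, at 1:
  At 1: ([]r | s) -> <>r is true, so ~(([]r | s) -> <>r) is false.
    At 1: []r | s is true, <>r is true, so ([]r | s) -> <>r is true.
      At 1: []r is false, s is true, so []r | s is true.
      At 1: <>r requires r at some successor in {4, 5}.
        r holds at 5, so <>r is true at 1.
Satisfying worlds: none.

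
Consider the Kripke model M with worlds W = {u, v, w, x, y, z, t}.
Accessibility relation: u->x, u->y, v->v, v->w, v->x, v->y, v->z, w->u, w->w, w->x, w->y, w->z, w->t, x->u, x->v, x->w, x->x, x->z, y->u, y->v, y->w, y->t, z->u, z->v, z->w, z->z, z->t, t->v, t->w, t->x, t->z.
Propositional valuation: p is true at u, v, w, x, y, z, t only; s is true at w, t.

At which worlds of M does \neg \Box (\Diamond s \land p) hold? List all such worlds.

Let φ = \neg \Box (\Diamond s \land p). Evaluate φ at each world:
  u (successors {x, y}): φ is false.
  v (successors {v, w, x, y, z}): φ is false.
  w (successors {u, w, x, y, z, t}): φ is true.
  x (successors {u, v, w, x, z}): φ is true.
  y (successors {u, v, w, t}): φ is true.
  z (successors {u, v, w, z, t}): φ is true.
  t (successors {v, w, x, z}): φ is false.
For instance, at t:
  At t: \Box (\Diamond s \land p) is true, so \neg \Box (\Diamond s \land p) is false.
    At t: \Box (\Diamond s \land p) requires \Diamond s \land p at every successor {v, w, x, z}.
      At v: \Diamond s \land p is true.
      At w: \Diamond s \land p is true.
      At x: \Diamond s \land p is true.
      At z: \Diamond s \land p is true.
    So \Box (\Diamond s \land p) is true at t.
Satisfying worlds: {w, x, y, z}

w, x, y, z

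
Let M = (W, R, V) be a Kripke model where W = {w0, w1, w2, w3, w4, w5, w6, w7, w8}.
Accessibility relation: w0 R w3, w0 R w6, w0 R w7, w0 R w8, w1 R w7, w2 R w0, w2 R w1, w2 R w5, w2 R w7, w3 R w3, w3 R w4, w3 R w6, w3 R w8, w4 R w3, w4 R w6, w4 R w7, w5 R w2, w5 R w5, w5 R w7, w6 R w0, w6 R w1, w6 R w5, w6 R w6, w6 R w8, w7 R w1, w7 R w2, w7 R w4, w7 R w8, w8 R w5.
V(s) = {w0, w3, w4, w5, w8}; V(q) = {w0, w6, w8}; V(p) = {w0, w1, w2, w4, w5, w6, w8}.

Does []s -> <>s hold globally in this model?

Let φ = []s -> <>s. Evaluate φ at each world:
  w0 (successors {w3, w6, w7, w8}): φ is true.
  w1 (successors {w7}): φ is true.
  w2 (successors {w0, w1, w5, w7}): φ is true.
  w3 (successors {w3, w4, w6, w8}): φ is true.
  w4 (successors {w3, w6, w7}): φ is true.
  w5 (successors {w2, w5, w7}): φ is true.
  w6 (successors {w0, w1, w5, w6, w8}): φ is true.
  w7 (successors {w1, w2, w4, w8}): φ is true.
  w8 (successors {w5}): φ is true.
For instance, at w8:
  At w8: []s is true, <>s is true, so []s -> <>s is true.
    At w8: []s requires s at every successor {w5}.
      At w5: s is true.
    So []s is true at w8.
    At w8: <>s requires s at some successor in {w5}.
      s holds at w5, so <>s is true at w8.

Yes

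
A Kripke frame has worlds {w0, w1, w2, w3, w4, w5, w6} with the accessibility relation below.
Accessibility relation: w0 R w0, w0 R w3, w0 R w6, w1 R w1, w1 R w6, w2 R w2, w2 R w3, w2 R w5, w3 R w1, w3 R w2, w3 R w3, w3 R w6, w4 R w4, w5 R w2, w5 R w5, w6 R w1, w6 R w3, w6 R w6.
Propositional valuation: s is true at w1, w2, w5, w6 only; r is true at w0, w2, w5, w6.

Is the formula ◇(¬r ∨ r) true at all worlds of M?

Let φ = ◇(¬r ∨ r). Evaluate φ at each world:
  w0 (successors {w0, w3, w6}): φ is true.
  w1 (successors {w1, w6}): φ is true.
  w2 (successors {w2, w3, w5}): φ is true.
  w3 (successors {w1, w2, w3, w6}): φ is true.
  w4 (successors {w4}): φ is true.
  w5 (successors {w2, w5}): φ is true.
  w6 (successors {w1, w3, w6}): φ is true.
For instance, at w5:
  At w5: ◇(¬r ∨ r) requires ¬r ∨ r at some successor in {w2, w5}.
    ¬r ∨ r holds at w2, so ◇(¬r ∨ r) is true at w5.

Yes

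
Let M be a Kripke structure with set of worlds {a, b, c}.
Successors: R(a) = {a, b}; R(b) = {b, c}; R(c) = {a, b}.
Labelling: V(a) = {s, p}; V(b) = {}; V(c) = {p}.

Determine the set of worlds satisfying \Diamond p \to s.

Let φ = \Diamond p \to s. Evaluate φ at each world:
  a (successors {a, b}): φ is true.
  b (successors {b, c}): φ is false.
  c (successors {a, b}): φ is false.
For instance, at b:
  At b: \Diamond p is true, s is false, so \Diamond p \to s is false.
    At b: \Diamond p requires p at some successor in {b, c}.
      p holds at c, so \Diamond p is true at b.
Satisfying worlds: {a}

a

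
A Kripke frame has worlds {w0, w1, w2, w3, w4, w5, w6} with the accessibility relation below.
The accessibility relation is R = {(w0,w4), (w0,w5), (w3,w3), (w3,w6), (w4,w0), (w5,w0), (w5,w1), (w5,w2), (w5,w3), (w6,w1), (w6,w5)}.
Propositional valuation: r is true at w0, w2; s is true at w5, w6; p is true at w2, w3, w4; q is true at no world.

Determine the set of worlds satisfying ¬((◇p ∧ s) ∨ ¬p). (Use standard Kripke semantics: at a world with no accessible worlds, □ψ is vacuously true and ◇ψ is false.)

w2, w3, w4

Recall that ◇ψ holds at a world iff ψ holds at some accessible world.
Let φ = ¬((◇p ∧ s) ∨ ¬p). Evaluate φ at each world:
  w0 (successors {w4, w5}): φ is false.
  w1 (successors ∅): φ is false.
  w2 (successors ∅): φ is true.
  w3 (successors {w3, w6}): φ is true.
  w4 (successors {w0}): φ is true.
  w5 (successors {w0, w1, w2, w3}): φ is false.
  w6 (successors {w1, w5}): φ is false.
For instance, at w4:
  At w4: (◇p ∧ s) ∨ ¬p is false, so ¬((◇p ∧ s) ∨ ¬p) is true.
    At w4: ◇p ∧ s is false, ¬p is false, so (◇p ∧ s) ∨ ¬p is false.
      At w4: ◇p is false, s is false, so ◇p ∧ s is false.
Satisfying worlds: {w2, w3, w4}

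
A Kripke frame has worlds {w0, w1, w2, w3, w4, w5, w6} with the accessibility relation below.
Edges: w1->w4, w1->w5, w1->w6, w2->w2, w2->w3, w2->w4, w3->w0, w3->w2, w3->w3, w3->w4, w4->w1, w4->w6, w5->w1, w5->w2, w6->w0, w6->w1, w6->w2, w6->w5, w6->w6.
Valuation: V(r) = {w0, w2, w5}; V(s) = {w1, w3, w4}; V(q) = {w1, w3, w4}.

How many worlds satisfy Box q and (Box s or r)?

1

Recall that Box ψ holds at a world iff ψ holds at every accessible world, and Dia ψ holds iff ψ holds at some accessible world.
Let φ = Box q and (Box s or r). Evaluate φ at each world:
  w0 (successors ∅): φ is true.
  w1 (successors {w4, w5, w6}): φ is false.
  w2 (successors {w2, w3, w4}): φ is false.
  w3 (successors {w0, w2, w3, w4}): φ is false.
  w4 (successors {w1, w6}): φ is false.
  w5 (successors {w1, w2}): φ is false.
  w6 (successors {w0, w1, w2, w5, w6}): φ is false.
For instance, at w6:
  At w6: Box q is false, Box s or r is false, so Box q and (Box s or r) is false.
    At w6: Box q requires q at every successor {w0, w1, w2, w5, w6}.
      q fails at w0, so Box q is false at w6.
    At w6: Box s is false, r is false, so Box s or r is false.
      At w6: Box s requires s at every successor {w0, w1, w2, w5, w6}.
        s fails at w0, so Box s is false at w6.
Satisfying worlds: {w0}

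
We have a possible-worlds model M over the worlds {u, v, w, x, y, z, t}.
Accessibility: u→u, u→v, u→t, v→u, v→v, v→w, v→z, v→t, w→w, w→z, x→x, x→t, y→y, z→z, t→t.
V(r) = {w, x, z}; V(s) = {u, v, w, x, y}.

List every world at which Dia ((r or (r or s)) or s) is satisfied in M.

Let φ = Dia ((r or (r or s)) or s). Evaluate φ at each world:
  u (successors {u, v, t}): φ is true.
  v (successors {u, v, w, z, t}): φ is true.
  w (successors {w, z}): φ is true.
  x (successors {x, t}): φ is true.
  y (successors {y}): φ is true.
  z (successors {z}): φ is true.
  t (successors {t}): φ is false.
For instance, at v:
  At v: Dia ((r or (r or s)) or s) requires (r or (r or s)) or s at some successor in {u, v, w, z, t}.
    (r or (r or s)) or s holds at u, so Dia ((r or (r or s)) or s) is true at v.
Satisfying worlds: {u, v, w, x, y, z}

u, v, w, x, y, z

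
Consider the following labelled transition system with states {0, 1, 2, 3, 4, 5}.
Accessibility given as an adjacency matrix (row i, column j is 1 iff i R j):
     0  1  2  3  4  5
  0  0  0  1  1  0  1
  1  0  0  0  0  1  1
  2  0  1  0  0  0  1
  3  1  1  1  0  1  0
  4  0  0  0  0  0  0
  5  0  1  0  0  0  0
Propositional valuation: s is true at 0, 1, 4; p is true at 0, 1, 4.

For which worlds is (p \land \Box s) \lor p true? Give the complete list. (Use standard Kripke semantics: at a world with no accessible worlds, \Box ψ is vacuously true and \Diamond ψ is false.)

0, 1, 4

Recall that \Box ψ holds at a world iff ψ holds at every accessible world, and \Diamond ψ holds iff ψ holds at some accessible world.
Let φ = (p \land \Box s) \lor p. Evaluate φ at each world:
  0 (successors {2, 3, 5}): φ is true.
  1 (successors {4, 5}): φ is true.
  2 (successors {1, 5}): φ is false.
  3 (successors {0, 1, 2, 4}): φ is false.
  4 (successors ∅): φ is true.
  5 (successors {1}): φ is false.
For instance, at 1:
  At 1: p \land \Box s is false, p is true, so (p \land \Box s) \lor p is true.
    At 1: p is true, \Box s is false, so p \land \Box s is false.
      At 1: \Box s requires s at every successor {4, 5}.
        s fails at 5, so \Box s is false at 1.
Satisfying worlds: {0, 1, 4}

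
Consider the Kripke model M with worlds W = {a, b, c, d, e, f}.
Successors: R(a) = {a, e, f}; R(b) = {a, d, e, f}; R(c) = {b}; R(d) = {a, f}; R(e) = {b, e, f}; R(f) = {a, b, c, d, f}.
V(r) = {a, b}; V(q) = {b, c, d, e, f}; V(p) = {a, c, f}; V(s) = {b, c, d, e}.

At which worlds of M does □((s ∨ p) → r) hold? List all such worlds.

Let φ = □((s ∨ p) → r). Evaluate φ at each world:
  a (successors {a, e, f}): φ is false.
  b (successors {a, d, e, f}): φ is false.
  c (successors {b}): φ is true.
  d (successors {a, f}): φ is false.
  e (successors {b, e, f}): φ is false.
  f (successors {a, b, c, d, f}): φ is false.
For instance, at f:
  At f: □((s ∨ p) → r) requires (s ∨ p) → r at every successor {a, b, c, d, f}.
    (s ∨ p) → r fails at c, so □((s ∨ p) → r) is false at f.
Satisfying worlds: {c}

c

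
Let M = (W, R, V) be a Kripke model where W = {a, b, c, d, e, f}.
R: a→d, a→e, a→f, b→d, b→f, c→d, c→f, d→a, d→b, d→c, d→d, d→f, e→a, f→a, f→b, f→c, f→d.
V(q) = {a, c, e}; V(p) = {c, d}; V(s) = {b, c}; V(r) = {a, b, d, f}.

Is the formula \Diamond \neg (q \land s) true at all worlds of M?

Let φ = \Diamond \neg (q \land s). Evaluate φ at each world:
  a (successors {d, e, f}): φ is true.
  b (successors {d, f}): φ is true.
  c (successors {d, f}): φ is true.
  d (successors {a, b, c, d, f}): φ is true.
  e (successors {a}): φ is true.
  f (successors {a, b, c, d}): φ is true.
For instance, at e:
  At e: \Diamond \neg (q \land s) requires \neg (q \land s) at some successor in {a}.
    \neg (q \land s) holds at a, so \Diamond \neg (q \land s) is true at e.

Yes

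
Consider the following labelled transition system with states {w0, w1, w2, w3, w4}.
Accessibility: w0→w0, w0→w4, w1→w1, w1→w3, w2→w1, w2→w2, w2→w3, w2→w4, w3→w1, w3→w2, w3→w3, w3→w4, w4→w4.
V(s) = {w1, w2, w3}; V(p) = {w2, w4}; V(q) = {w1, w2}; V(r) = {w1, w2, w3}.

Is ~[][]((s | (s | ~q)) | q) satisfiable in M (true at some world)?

Let φ = ~[][]((s | (s | ~q)) | q). Evaluate φ at each world:
  w0 (successors {w0, w4}): φ is false.
  w1 (successors {w1, w3}): φ is false.
  w2 (successors {w1, w2, w3, w4}): φ is false.
  w3 (successors {w1, w2, w3, w4}): φ is false.
  w4 (successors {w4}): φ is false.
For instance, at w4:
  At w4: [][]((s | (s | ~q)) | q) is true, so ~[][]((s | (s | ~q)) | q) is false.
    At w4: [][]((s | (s | ~q)) | q) requires []((s | (s | ~q)) | q) at every successor {w4}.
      At w4: []((s | (s | ~q)) | q) is true.
    So [][]((s | (s | ~q)) | q) is true at w4.

No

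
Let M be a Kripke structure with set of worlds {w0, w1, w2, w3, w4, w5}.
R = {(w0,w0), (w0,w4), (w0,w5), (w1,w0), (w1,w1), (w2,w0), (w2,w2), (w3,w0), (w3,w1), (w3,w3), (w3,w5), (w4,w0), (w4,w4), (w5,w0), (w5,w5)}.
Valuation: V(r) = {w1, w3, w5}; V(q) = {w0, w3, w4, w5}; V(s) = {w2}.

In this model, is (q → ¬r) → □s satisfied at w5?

At w5: q → ¬r is false, □s is false, so (q → ¬r) → □s is true.
  At w5: □s requires s at every successor {w0, w5}.
    s fails at w0, so □s is false at w5.

Yes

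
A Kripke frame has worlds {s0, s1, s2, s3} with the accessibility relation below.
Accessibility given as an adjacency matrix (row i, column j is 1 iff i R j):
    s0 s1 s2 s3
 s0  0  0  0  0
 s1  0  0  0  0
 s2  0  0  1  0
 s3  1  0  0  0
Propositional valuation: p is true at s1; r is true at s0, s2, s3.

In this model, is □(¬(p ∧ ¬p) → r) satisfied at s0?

Yes

At s0: no accessible worlds, so □(¬(p ∧ ¬p) → r) holds vacuously.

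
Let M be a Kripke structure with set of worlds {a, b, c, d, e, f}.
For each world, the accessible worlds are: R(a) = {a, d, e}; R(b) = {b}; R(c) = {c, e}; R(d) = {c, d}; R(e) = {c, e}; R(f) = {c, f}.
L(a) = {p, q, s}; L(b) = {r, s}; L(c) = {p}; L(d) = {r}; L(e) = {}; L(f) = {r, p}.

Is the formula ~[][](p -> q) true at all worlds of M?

Let φ = ~[][](p -> q). Evaluate φ at each world:
  a (successors {a, d, e}): φ is true.
  b (successors {b}): φ is false.
  c (successors {c, e}): φ is true.
  d (successors {c, d}): φ is true.
  e (successors {c, e}): φ is true.
  f (successors {c, f}): φ is true.
Detail at b (counterexample):
  At b: [][](p -> q) is true, so ~[][](p -> q) is false.
    At b: [][](p -> q) requires [](p -> q) at every successor {b}.
      At b: [](p -> q) is true.
    So [][](p -> q) is true at b.

No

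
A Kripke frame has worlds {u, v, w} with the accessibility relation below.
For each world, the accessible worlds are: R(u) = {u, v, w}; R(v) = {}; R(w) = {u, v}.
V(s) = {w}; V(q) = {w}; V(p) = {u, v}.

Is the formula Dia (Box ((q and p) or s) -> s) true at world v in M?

No

At v: no accessible worlds, so Dia (Box ((q and p) or s) -> s) is false.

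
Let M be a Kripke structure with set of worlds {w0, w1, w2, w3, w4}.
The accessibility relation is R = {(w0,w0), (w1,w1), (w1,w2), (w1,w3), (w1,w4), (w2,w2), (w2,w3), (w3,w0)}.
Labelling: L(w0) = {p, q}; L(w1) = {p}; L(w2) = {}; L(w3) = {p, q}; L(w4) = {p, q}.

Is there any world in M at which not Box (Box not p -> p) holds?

Recall that Box ψ holds at a world iff ψ holds at every accessible world, and Dia ψ holds iff ψ holds at some accessible world.
Let φ = not Box (Box not p -> p). Evaluate φ at each world:
  w0 (successors {w0}): φ is false.
  w1 (successors {w1, w2, w3, w4}): φ is false.
  w2 (successors {w2, w3}): φ is false.
  w3 (successors {w0}): φ is false.
  w4 (successors ∅): φ is false.
For instance, at w2:
  At w2: Box (Box not p -> p) is true, so not Box (Box not p -> p) is false.
    At w2: Box (Box not p -> p) requires Box not p -> p at every successor {w2, w3}.
      At w2: Box not p -> p is true.
      At w3: Box not p -> p is true.
    So Box (Box not p -> p) is true at w2.

No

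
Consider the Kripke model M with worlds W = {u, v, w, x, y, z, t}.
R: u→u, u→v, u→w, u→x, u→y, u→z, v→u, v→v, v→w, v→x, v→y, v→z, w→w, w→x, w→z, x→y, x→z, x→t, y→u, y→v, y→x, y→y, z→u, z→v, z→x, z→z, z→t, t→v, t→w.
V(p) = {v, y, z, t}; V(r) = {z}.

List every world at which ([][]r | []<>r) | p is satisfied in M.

v, w, y, z, t

Recall that []ψ holds at a world iff ψ holds at every accessible world, and <>ψ holds iff ψ holds at some accessible world.
Let φ = ([][]r | []<>r) | p. Evaluate φ at each world:
  u (successors {u, v, w, x, y, z}): φ is false.
  v (successors {u, v, w, x, y, z}): φ is true.
  w (successors {w, x, z}): φ is true.
  x (successors {y, z, t}): φ is false.
  y (successors {u, v, x, y}): φ is true.
  z (successors {u, v, x, z, t}): φ is true.
  t (successors {v, w}): φ is true.
For instance, at z:
  At z: [][]r | []<>r is false, p is true, so ([][]r | []<>r) | p is true.
    At z: [][]r is false, []<>r is false, so [][]r | []<>r is false.
      At z: [][]r requires []r at every successor {u, v, x, z, t}.
        []r fails at u, so [][]r is false at z.
      At z: []<>r requires <>r at every successor {u, v, x, z, t}.
        <>r fails at t, so []<>r is false at z.
Satisfying worlds: {v, w, y, z, t}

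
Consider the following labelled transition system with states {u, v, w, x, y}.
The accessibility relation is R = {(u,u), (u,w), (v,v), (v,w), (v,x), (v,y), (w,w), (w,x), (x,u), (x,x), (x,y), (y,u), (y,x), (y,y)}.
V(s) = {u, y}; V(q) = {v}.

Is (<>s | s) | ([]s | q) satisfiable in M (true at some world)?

Yes

Let φ = (<>s | s) | ([]s | q). Evaluate φ at each world:
  u (successors {u, w}): φ is true.
  v (successors {v, w, x, y}): φ is true.
  w (successors {w, x}): φ is false.
  x (successors {u, x, y}): φ is true.
  y (successors {u, x, y}): φ is true.
Detail at u (witness):
  At u: <>s | s is true, []s | q is false, so (<>s | s) | ([]s | q) is true.
    At u: <>s is true, s is true, so <>s | s is true.
      At u: <>s requires s at some successor in {u, w}.
        s holds at u, so <>s is true at u.
    At u: []s is false, q is false, so []s | q is false.
      At u: []s requires s at every successor {u, w}.
        s fails at w, so []s is false at u.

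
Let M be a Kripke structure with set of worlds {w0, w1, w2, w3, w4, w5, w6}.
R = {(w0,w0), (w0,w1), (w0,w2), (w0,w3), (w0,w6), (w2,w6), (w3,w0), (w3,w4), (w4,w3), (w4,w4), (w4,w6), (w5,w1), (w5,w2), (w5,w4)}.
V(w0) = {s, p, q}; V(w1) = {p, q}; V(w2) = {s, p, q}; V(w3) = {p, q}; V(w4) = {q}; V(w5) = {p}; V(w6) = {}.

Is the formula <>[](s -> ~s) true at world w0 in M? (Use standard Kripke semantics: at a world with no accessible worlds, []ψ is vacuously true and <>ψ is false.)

Recall that []ψ holds at a world iff ψ holds at every accessible world, and <>ψ holds iff ψ holds at some accessible world.
At w0: <>[](s -> ~s) requires [](s -> ~s) at some successor in {w0, w1, w2, w3, w6}.
  [](s -> ~s) holds at w1, so <>[](s -> ~s) is true at w0.
    At w1: no accessible worlds, so [](s -> ~s) holds vacuously.

Yes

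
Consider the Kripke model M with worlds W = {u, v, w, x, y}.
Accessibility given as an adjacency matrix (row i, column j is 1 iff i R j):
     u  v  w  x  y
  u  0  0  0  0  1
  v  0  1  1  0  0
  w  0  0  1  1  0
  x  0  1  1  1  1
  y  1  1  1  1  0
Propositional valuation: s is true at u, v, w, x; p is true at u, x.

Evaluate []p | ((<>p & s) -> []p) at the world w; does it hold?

No

At w: []p is false, (<>p & s) -> []p is false, so []p | ((<>p & s) -> []p) is false.
  At w: []p requires p at every successor {w, x}.
    p fails at w, so []p is false at w.
  At w: <>p & s is true, []p is false, so (<>p & s) -> []p is false.
    At w: <>p is true, s is true, so <>p & s is true.
      At w: <>p requires p at some successor in {w, x}.
        p holds at x, so <>p is true at w.
    At w: []p requires p at every successor {w, x}.
      p fails at w, so []p is false at w.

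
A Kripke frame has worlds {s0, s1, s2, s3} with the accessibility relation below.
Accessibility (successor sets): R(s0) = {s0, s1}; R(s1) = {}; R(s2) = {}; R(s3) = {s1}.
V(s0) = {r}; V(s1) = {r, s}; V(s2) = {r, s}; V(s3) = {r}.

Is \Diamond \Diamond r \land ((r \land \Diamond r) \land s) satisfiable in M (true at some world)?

Recall that \Diamond ψ holds at a world iff ψ holds at some accessible world.
Let φ = \Diamond \Diamond r \land ((r \land \Diamond r) \land s). Evaluate φ at each world:
  s0 (successors {s0, s1}): φ is false.
  s1 (successors ∅): φ is false.
  s2 (successors ∅): φ is false.
  s3 (successors {s1}): φ is false.
For instance, at s3:
  At s3: \Diamond \Diamond r is false, (r \land \Diamond r) \land s is false, so \Diamond \Diamond r \land ((r \land \Diamond r) \land s) is false.
    At s3: \Diamond \Diamond r requires \Diamond r at some successor in {s1}.
      At s1: \Diamond r is false.
    So \Diamond \Diamond r is false at s3.
    At s3: r \land \Diamond r is true, s is false, so (r \land \Diamond r) \land s is false.
      At s3: r is true, \Diamond r is true, so r \land \Diamond r is true.

No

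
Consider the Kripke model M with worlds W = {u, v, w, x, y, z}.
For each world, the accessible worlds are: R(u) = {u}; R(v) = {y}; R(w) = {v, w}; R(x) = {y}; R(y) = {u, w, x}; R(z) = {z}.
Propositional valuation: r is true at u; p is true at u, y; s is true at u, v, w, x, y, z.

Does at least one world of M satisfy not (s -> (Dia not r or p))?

Let φ = not (s -> (Dia not r or p)). Evaluate φ at each world:
  u (successors {u}): φ is false.
  v (successors {y}): φ is false.
  w (successors {v, w}): φ is false.
  x (successors {y}): φ is false.
  y (successors {u, w, x}): φ is false.
  z (successors {z}): φ is false.
For instance, at z:
  At z: s -> (Dia not r or p) is true, so not (s -> (Dia not r or p)) is false.
    At z: s is true, Dia not r or p is true, so s -> (Dia not r or p) is true.
      At z: Dia not r is true, p is false, so Dia not r or p is true.

No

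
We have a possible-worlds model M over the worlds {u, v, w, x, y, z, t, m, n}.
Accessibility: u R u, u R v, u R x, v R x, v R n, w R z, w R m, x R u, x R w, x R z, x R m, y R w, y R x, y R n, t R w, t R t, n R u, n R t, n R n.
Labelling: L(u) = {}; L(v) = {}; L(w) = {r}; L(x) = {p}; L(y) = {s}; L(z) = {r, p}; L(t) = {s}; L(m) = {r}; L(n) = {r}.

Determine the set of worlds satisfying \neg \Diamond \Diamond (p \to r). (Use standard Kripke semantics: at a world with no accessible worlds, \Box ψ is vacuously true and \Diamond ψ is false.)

Let φ = \neg \Diamond \Diamond (p \to r). Evaluate φ at each world:
  u (successors {u, v, x}): φ is false.
  v (successors {x, n}): φ is false.
  w (successors {z, m}): φ is true.
  x (successors {u, w, z, m}): φ is false.
  y (successors {w, x, n}): φ is false.
  z (successors ∅): φ is true.
  t (successors {w, t}): φ is false.
  m (successors ∅): φ is true.
  n (successors {u, t, n}): φ is false.
For instance, at x:
  At x: \Diamond \Diamond (p \to r) is true, so \neg \Diamond \Diamond (p \to r) is false.
    At x: \Diamond \Diamond (p \to r) requires \Diamond (p \to r) at some successor in {u, w, z, m}.
      \Diamond (p \to r) holds at u, so \Diamond \Diamond (p \to r) is true at x.
Satisfying worlds: {w, z, m}

w, z, m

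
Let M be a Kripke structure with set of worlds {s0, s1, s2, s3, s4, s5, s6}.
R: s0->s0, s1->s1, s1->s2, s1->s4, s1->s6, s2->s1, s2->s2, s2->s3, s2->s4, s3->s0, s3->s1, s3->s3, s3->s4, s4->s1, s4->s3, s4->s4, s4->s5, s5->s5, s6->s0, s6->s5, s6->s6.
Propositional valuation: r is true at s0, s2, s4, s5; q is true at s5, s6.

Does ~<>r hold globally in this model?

Let φ = ~<>r. Evaluate φ at each world:
  s0 (successors {s0}): φ is false.
  s1 (successors {s1, s2, s4, s6}): φ is false.
  s2 (successors {s1, s2, s3, s4}): φ is false.
  s3 (successors {s0, s1, s3, s4}): φ is false.
  s4 (successors {s1, s3, s4, s5}): φ is false.
  s5 (successors {s5}): φ is false.
  s6 (successors {s0, s5, s6}): φ is false.
Detail at s0 (counterexample):
  At s0: <>r is true, so ~<>r is false.
    At s0: <>r requires r at some successor in {s0}.
      r holds at s0, so <>r is true at s0.

No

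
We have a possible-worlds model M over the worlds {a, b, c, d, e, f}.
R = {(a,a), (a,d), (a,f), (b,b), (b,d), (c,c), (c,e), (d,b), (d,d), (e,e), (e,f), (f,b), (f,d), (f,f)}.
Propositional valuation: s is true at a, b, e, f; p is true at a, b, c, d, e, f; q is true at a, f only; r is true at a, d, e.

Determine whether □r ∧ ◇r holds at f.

No

Recall that □ψ holds at a world iff ψ holds at every accessible world, and ◇ψ holds iff ψ holds at some accessible world.
At f: □r is false, ◇r is true, so □r ∧ ◇r is false.
  At f: □r requires r at every successor {b, d, f}.
    r fails at b, so □r is false at f.
  At f: ◇r requires r at some successor in {b, d, f}.
    r holds at d, so ◇r is true at f.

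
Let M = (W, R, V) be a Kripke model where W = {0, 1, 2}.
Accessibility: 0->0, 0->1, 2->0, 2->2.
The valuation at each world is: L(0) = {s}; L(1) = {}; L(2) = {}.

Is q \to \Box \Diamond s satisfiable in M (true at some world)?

Yes

Let φ = q \to \Box \Diamond s. Evaluate φ at each world:
  0 (successors {0, 1}): φ is true.
  1 (successors ∅): φ is true.
  2 (successors {0, 2}): φ is true.
Detail at 0 (witness):
  At 0: q is false, \Box \Diamond s is false, so q \to \Box \Diamond s is true.
    At 0: \Box \Diamond s requires \Diamond s at every successor {0, 1}.
      \Diamond s fails at 1, so \Box \Diamond s is false at 0.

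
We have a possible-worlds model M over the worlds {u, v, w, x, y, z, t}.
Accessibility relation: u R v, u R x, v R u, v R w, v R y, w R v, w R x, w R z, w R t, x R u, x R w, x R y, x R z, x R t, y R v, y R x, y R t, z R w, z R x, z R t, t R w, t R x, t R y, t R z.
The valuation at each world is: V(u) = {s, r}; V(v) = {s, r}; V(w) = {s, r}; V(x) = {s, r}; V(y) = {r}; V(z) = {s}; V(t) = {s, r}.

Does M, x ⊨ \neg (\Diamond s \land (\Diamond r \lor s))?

Recall that \Diamond ψ holds at a world iff ψ holds at some accessible world.
At x: \Diamond s \land (\Diamond r \lor s) is true, so \neg (\Diamond s \land (\Diamond r \lor s)) is false.
  At x: \Diamond s is true, \Diamond r \lor s is true, so \Diamond s \land (\Diamond r \lor s) is true.
    At x: \Diamond s requires s at some successor in {u, w, y, z, t}.
      s holds at u, so \Diamond s is true at x.
    At x: \Diamond r is true, s is true, so \Diamond r \lor s is true.
      At x: \Diamond r requires r at some successor in {u, w, y, z, t}.
        r holds at u, so \Diamond r is true at x.

No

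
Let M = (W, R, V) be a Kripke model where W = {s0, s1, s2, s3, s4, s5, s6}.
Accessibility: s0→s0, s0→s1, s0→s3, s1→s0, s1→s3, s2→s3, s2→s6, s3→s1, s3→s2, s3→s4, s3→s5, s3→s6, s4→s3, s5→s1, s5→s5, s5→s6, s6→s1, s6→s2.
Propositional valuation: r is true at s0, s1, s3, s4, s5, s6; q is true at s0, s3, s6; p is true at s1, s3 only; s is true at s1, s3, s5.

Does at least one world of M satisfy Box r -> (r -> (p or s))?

Yes

Let φ = Box r -> (r -> (p or s)). Evaluate φ at each world:
  s0 (successors {s0, s1, s3}): φ is false.
  s1 (successors {s0, s3}): φ is true.
  s2 (successors {s3, s6}): φ is true.
  s3 (successors {s1, s2, s4, s5, s6}): φ is true.
  s4 (successors {s3}): φ is false.
  s5 (successors {s1, s5, s6}): φ is true.
  s6 (successors {s1, s2}): φ is true.
Detail at s1 (witness):
  At s1: Box r is true, r -> (p or s) is true, so Box r -> (r -> (p or s)) is true.
    At s1: Box r requires r at every successor {s0, s3}.
      At s0: r is true.
      At s3: r is true.
    So Box r is true at s1.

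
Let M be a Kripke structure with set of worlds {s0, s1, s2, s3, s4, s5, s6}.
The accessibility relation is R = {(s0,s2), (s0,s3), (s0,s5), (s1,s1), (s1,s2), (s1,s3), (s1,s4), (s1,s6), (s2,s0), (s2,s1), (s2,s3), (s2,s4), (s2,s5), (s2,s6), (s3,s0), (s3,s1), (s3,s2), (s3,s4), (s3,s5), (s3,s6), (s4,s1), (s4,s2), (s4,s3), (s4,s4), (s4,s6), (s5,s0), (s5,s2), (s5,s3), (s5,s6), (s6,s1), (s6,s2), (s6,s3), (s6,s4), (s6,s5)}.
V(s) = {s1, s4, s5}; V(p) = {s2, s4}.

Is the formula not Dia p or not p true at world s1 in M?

Yes

At s1: not Dia p is false, not p is true, so not Dia p or not p is true.
  At s1: Dia p is true, so not Dia p is false.
    At s1: Dia p requires p at some successor in {s1, s2, s3, s4, s6}.
      p holds at s2, so Dia p is true at s1.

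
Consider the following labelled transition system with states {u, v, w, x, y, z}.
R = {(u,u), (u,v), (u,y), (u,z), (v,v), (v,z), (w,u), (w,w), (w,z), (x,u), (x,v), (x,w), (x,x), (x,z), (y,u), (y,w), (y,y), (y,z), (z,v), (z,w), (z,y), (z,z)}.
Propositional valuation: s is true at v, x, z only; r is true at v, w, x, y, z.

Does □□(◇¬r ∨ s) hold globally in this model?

Let φ = □□(◇¬r ∨ s). Evaluate φ at each world:
  u (successors {u, v, y, z}): φ is true.
  v (successors {v, z}): φ is true.
  w (successors {u, w, z}): φ is true.
  x (successors {u, v, w, x, z}): φ is true.
  y (successors {u, w, y, z}): φ is true.
  z (successors {v, w, y, z}): φ is true.
For instance, at w:
  At w: □□(◇¬r ∨ s) requires □(◇¬r ∨ s) at every successor {u, w, z}.
      At u: □(◇¬r ∨ s) requires ◇¬r ∨ s at every successor {u, v, y, z}.
        At u: ◇¬r ∨ s is true.
        At v: ◇¬r ∨ s is true.
        At y: ◇¬r ∨ s is true.
        At z: ◇¬r ∨ s is true.
      So □(◇¬r ∨ s) is true at u.
      At w: □(◇¬r ∨ s) requires ◇¬r ∨ s at every successor {u, w, z}.
        At u: ◇¬r ∨ s is true.
        At w: ◇¬r ∨ s is true.
        At z: ◇¬r ∨ s is true.
      So □(◇¬r ∨ s) is true at w.
      At z: □(◇¬r ∨ s) requires ◇¬r ∨ s at every successor {v, w, y, z}.
        At v: ◇¬r ∨ s is true.
        At w: ◇¬r ∨ s is true.
        At y: ◇¬r ∨ s is true.
        At z: ◇¬r ∨ s is true.
      So □(◇¬r ∨ s) is true at z.
  So □□(◇¬r ∨ s) is true at w.

Yes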